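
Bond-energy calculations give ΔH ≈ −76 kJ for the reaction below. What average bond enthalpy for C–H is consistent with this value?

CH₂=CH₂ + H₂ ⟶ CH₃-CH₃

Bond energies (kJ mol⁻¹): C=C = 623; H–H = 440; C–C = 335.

D(C–H) ≈ 402 kJ/mol

Let D be the C–H bond energy.
Σ(broken) = 4×D + 1×623 + 1×440 = 1063 + 4D
Σ(formed) = 1×335 + 6×D = 335 + 6D
ΔH = Σ(broken) − Σ(formed) = (1063 + 4D) − (335 + 6D) = +728 − 2D
Setting this equal to −76 kJ gives 2D = 804, so D = 402 kJ/mol.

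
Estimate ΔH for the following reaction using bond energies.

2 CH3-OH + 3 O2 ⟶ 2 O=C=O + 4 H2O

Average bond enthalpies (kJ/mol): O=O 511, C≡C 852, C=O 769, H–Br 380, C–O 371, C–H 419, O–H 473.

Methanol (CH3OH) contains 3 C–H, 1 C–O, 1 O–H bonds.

Bonds broken (reactants):
  C–H: 6 × 419 = 2514
  C–O: 2 × 371 = 742
  O–H: 2 × 473 = 946
  O=O: 3 × 511 = 1533
  Σ(broken) = 5735 kJ
Bonds formed (products):
  C=O: 4 × 769 = 3076
  O–H: 8 × 473 = 3784
  Σ(formed) = 6860 kJ
ΔH = Σ(broken) − Σ(formed) = 5735 − 6860 = −1125 kJ

ΔH ≈ −1125 kJ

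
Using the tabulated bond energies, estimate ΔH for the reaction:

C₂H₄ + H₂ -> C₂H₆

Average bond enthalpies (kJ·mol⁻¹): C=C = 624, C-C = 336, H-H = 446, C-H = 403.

ΔH ≈ −72 kJ

Bonds broken (reactants):
  C-H: 4 × 403 = 1612
  C=C: 1 × 624 = 624
  H-H: 1 × 446 = 446
  Σ(broken) = 2682 kJ
Bonds formed (products):
  C-C: 1 × 336 = 336
  C-H: 6 × 403 = 2418
  Σ(formed) = 2754 kJ
ΔH = Σ(broken) − Σ(formed) = 2682 − 2754 = −72 kJ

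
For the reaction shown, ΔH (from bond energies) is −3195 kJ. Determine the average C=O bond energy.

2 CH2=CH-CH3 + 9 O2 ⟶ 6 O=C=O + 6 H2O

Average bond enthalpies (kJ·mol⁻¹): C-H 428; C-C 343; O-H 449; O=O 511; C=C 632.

Let D be the C=O bond energy.
Σ(broken) = 2×343 + 12×428 + 2×632 + 9×511 = 11685
Σ(formed) = 12×D + 12×449 = 5388 + 12D
ΔH = Σ(broken) − Σ(formed) = (11685) − (5388 + 12D) = +6297 − 12D
Setting this equal to −3195 kJ gives 12D = 9492, so D = 791 kJ/mol.

D(C=O) ≈ 791 kJ/mol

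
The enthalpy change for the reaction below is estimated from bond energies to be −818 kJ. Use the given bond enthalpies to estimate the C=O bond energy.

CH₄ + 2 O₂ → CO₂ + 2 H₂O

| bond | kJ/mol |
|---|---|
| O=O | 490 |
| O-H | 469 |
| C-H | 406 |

Let D be the C=O bond energy.
Σ(broken) = 4×406 + 2×490 = 2604
Σ(formed) = 2×D + 4×469 = 1876 + 2D
ΔH = Σ(broken) − Σ(formed) = (2604) − (1876 + 2D) = +728 − 2D
Setting this equal to −818 kJ gives 2D = 1546, so D = 773 kJ/mol.

D(C=O) ≈ 773 kJ/mol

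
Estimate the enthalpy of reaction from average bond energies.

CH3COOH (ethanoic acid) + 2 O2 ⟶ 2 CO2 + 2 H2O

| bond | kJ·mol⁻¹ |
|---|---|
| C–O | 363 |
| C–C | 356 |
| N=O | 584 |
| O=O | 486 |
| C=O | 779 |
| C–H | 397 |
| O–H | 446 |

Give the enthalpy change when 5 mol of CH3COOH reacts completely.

Bonds broken (reactants):
  C–C: 1 × 356 = 356
  C–H: 3 × 397 = 1191
  C–O: 1 × 363 = 363
  C=O: 1 × 779 = 779
  O–H: 1 × 446 = 446
  O=O: 2 × 486 = 972
  Σ(broken) = 4107 kJ
Bonds formed (products):
  C=O: 4 × 779 = 3116
  O–H: 4 × 446 = 1784
  Σ(formed) = 4900 kJ
ΔH = Σ(broken) − Σ(formed) = 4107 − 4900 = −793 kJ
For 5× the reaction as written: 5 × (−793) = −3965 kJ

ΔH = −3965 kJ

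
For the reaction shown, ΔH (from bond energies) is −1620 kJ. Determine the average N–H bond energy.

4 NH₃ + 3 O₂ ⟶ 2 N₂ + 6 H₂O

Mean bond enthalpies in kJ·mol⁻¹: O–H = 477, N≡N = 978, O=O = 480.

Let D be the N–H bond energy.
Σ(broken) = 12×D + 3×480 = 1440 + 12D
Σ(formed) = 2×978 + 12×477 = 7680
ΔH = Σ(broken) − Σ(formed) = (1440 + 12D) − (7680) = −6240 + 12D
Setting this equal to −1620 kJ gives 12D = 4620, so D = 385 kJ/mol.

D(N–H) ≈ 385 kJ/mol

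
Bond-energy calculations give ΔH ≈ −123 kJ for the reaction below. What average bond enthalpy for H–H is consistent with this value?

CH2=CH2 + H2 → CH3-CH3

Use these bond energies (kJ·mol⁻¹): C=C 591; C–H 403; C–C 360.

Let D be the H–H bond energy.
Σ(broken) = 4×403 + 1×591 + 1×D = 2203 + D
Σ(formed) = 1×360 + 6×403 = 2778
ΔH = Σ(broken) − Σ(formed) = (2203 + D) − (2778) = −575 + D
Setting this equal to −123 kJ gives D = 452 kJ/mol.

D(H–H) ≈ 452 kJ/mol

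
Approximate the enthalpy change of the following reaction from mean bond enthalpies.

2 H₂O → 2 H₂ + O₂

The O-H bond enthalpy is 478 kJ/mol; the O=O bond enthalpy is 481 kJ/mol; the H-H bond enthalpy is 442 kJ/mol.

Bonds broken (reactants):
  O-H: 4 × 478 = 1912
  Σ(broken) = 1912 kJ
Bonds formed (products):
  H-H: 2 × 442 = 884
  O=O: 1 × 481 = 481
  Σ(formed) = 1365 kJ
ΔH = Σ(broken) − Σ(formed) = 1912 − 1365 = +547 kJ

ΔH ≈ +547 kJ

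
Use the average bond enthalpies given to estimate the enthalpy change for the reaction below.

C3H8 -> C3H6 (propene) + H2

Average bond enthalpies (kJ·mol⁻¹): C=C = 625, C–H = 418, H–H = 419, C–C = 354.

Bonds broken (reactants):
  C–C: 2 × 354 = 708
  C–H: 8 × 418 = 3344
  Σ(broken) = 4052 kJ
Bonds formed (products):
  C–C: 1 × 354 = 354
  C–H: 6 × 418 = 2508
  C=C: 1 × 625 = 625
  H–H: 1 × 419 = 419
  Σ(formed) = 3906 kJ
ΔH = Σ(broken) − Σ(formed) = 4052 − 3906 = +146 kJ

ΔH ≈ +146 kJ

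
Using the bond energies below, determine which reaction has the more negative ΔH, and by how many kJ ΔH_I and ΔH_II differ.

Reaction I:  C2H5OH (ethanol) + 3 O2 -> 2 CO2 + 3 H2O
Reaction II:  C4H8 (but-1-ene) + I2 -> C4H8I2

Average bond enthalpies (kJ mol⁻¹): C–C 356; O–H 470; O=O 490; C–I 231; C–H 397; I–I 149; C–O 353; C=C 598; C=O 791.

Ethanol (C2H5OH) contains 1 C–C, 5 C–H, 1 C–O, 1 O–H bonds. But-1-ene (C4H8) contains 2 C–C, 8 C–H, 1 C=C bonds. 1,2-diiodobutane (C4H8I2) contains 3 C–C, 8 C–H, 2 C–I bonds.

Reaction I:
  Bonds broken (reactants):
    C–C: 1 × 356 = 356
    C–H: 5 × 397 = 1985
    C–O: 1 × 353 = 353
    O–H: 1 × 470 = 470
    O=O: 3 × 490 = 1470
    Σ(broken) = 4634 kJ
  Bonds formed (products):
    C=O: 4 × 791 = 3164
    O–H: 6 × 470 = 2820
    Σ(formed) = 5984 kJ
  ΔH_I = 4634 − 5984 = −1350 kJ
Reaction II:
  Bonds broken (reactants):
    C–C: 2 × 356 = 712
    C–H: 8 × 397 = 3176
    C=C: 1 × 598 = 598
    I–I: 1 × 149 = 149
    Σ(broken) = 4635 kJ
  Bonds formed (products):
    C–C: 3 × 356 = 1068
    C–H: 8 × 397 = 3176
    C–I: 2 × 231 = 462
    Σ(formed) = 4706 kJ
  ΔH_II = 4635 − 4706 = −71 kJ
ΔH_I − ΔH_II = −1279 kJ, so reaction I has the more negative ΔH; |ΔH_I − ΔH_II| = 1279 kJ.

Reaction I, by 1279 kJ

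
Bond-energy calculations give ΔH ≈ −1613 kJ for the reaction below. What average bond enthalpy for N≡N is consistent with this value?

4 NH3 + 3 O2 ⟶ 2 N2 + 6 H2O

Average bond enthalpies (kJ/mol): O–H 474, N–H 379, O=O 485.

D(N≡N) ≈ 964 kJ/mol

Let D be the N≡N bond energy.
Σ(broken) = 12×379 + 3×485 = 6003
Σ(formed) = 2×D + 12×474 = 5688 + 2D
ΔH = Σ(broken) − Σ(formed) = (6003) − (5688 + 2D) = +315 − 2D
Setting this equal to −1613 kJ gives 2D = 1928, so D = 964 kJ/mol.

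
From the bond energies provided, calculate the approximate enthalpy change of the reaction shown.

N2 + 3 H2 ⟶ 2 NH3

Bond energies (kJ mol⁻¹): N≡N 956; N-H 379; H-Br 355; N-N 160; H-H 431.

ΔH ≈ −25 kJ

Bonds broken (reactants):
  H-H: 3 × 431 = 1293
  N≡N: 1 × 956 = 956
  Σ(broken) = 2249 kJ
Bonds formed (products):
  N-H: 6 × 379 = 2274
  Σ(formed) = 2274 kJ
ΔH = Σ(broken) − Σ(formed) = 2249 − 2274 = −25 kJ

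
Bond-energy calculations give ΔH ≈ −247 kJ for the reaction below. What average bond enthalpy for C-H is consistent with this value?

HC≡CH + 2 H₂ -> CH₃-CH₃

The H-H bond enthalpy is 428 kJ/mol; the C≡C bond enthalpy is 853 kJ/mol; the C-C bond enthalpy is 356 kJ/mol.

Let D be the C-H bond energy.
Σ(broken) = 1×853 + 2×D + 2×428 = 1709 + 2D
Σ(formed) = 1×356 + 6×D = 356 + 6D
ΔH = Σ(broken) − Σ(formed) = (1709 + 2D) − (356 + 6D) = +1353 − 4D
Setting this equal to −247 kJ gives 4D = 1600, so D = 400 kJ/mol.

D(C-H) ≈ 400 kJ/mol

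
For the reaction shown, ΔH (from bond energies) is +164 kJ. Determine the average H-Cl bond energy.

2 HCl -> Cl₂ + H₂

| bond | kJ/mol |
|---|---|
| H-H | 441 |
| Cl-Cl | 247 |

D(H-Cl) ≈ 426 kJ/mol

Let D be the H-Cl bond energy.
Σ(broken) = 2×D = 2D
Σ(formed) = 1×247 + 1×441 = 688
ΔH = Σ(broken) − Σ(formed) = (2D) − (688) = −688 + 2D
Setting this equal to +164 kJ gives 2D = 852, so D = 426 kJ/mol.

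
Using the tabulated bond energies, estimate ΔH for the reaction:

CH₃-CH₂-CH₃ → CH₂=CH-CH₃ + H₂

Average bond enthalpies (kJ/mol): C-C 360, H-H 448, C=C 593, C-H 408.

Bonds broken (reactants):
  C-C: 2 × 360 = 720
  C-H: 8 × 408 = 3264
  Σ(broken) = 3984 kJ
Bonds formed (products):
  C-C: 1 × 360 = 360
  C-H: 6 × 408 = 2448
  C=C: 1 × 593 = 593
  H-H: 1 × 448 = 448
  Σ(formed) = 3849 kJ
ΔH = Σ(broken) − Σ(formed) = 3984 − 3849 = +135 kJ

ΔH ≈ +135 kJ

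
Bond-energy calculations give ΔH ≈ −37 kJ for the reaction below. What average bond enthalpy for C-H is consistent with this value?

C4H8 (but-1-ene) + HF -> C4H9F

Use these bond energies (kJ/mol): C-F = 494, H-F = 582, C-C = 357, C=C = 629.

Let D be the C-H bond energy.
Σ(broken) = 2×357 + 8×D + 1×629 + 1×582 = 1925 + 8D
Σ(formed) = 3×357 + 1×494 + 9×D = 1565 + 9D
ΔH = Σ(broken) − Σ(formed) = (1925 + 8D) − (1565 + 9D) = +360 − D
Setting this equal to −37 kJ gives D = 397 kJ/mol.

D(C-H) ≈ 397 kJ/mol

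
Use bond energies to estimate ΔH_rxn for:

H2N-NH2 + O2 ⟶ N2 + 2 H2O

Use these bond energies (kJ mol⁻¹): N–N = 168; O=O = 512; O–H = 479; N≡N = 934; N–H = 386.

Bonds broken (reactants):
  N–H: 4 × 386 = 1544
  N–N: 1 × 168 = 168
  O=O: 1 × 512 = 512
  Σ(broken) = 2224 kJ
Bonds formed (products):
  N≡N: 1 × 934 = 934
  O–H: 4 × 479 = 1916
  Σ(formed) = 2850 kJ
ΔH = Σ(broken) − Σ(formed) = 2224 − 2850 = −626 kJ

ΔH ≈ −626 kJ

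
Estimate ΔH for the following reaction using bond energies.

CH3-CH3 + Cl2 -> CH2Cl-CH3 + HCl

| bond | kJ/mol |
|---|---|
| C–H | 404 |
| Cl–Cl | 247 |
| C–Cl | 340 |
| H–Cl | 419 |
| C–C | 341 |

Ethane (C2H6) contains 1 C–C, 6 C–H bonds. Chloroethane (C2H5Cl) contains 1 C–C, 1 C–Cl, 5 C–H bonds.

Bonds broken (reactants):
  C–C: 1 × 341 = 341
  C–H: 6 × 404 = 2424
  Cl–Cl: 1 × 247 = 247
  Σ(broken) = 3012 kJ
Bonds formed (products):
  C–C: 1 × 341 = 341
  C–Cl: 1 × 340 = 340
  C–H: 5 × 404 = 2020
  H–Cl: 1 × 419 = 419
  Σ(formed) = 3120 kJ
ΔH = Σ(broken) − Σ(formed) = 3012 − 3120 = −108 kJ

ΔH ≈ −108 kJ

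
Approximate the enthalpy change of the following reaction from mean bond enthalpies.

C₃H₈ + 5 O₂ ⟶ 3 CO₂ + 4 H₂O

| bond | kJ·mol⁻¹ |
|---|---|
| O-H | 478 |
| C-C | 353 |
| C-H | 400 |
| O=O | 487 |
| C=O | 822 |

Bonds broken (reactants):
  C-C: 2 × 353 = 706
  C-H: 8 × 400 = 3200
  O=O: 5 × 487 = 2435
  Σ(broken) = 6341 kJ
Bonds formed (products):
  C=O: 6 × 822 = 4932
  O-H: 8 × 478 = 3824
  Σ(formed) = 8756 kJ
ΔH = Σ(broken) − Σ(formed) = 6341 − 8756 = −2415 kJ

ΔH ≈ −2415 kJ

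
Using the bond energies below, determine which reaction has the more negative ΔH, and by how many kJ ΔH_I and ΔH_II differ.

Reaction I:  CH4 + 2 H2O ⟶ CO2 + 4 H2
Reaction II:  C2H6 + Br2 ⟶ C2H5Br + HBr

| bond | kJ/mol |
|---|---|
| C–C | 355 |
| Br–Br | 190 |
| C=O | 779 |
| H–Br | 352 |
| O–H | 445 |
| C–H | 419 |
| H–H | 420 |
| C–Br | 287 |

Reaction II, by 248 kJ

Reaction I:
  Bonds broken (reactants):
    C–H: 4 × 419 = 1676
    O–H: 4 × 445 = 1780
    Σ(broken) = 3456 kJ
  Bonds formed (products):
    C=O: 2 × 779 = 1558
    H–H: 4 × 420 = 1680
    Σ(formed) = 3238 kJ
  ΔH_I = 3456 − 3238 = +218 kJ
Reaction II:
  Bonds broken (reactants):
    Br–Br: 1 × 190 = 190
    C–C: 1 × 355 = 355
    C–H: 6 × 419 = 2514
    Σ(broken) = 3059 kJ
  Bonds formed (products):
    C–Br: 1 × 287 = 287
    C–C: 1 × 355 = 355
    C–H: 5 × 419 = 2095
    H–Br: 1 × 352 = 352
    Σ(formed) = 3089 kJ
  ΔH_II = 3059 − 3089 = −30 kJ
ΔH_I − ΔH_II = +248 kJ, so reaction II has the more negative ΔH; |ΔH_I − ΔH_II| = 248 kJ.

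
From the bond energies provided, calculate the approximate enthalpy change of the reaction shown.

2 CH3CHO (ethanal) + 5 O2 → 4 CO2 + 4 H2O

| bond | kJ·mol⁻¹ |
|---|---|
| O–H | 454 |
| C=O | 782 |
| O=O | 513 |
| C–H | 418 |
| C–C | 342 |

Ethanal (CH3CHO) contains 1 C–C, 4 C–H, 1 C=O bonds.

ΔH ≈ −1731 kJ

Bonds broken (reactants):
  C–C: 2 × 342 = 684
  C–H: 8 × 418 = 3344
  C=O: 2 × 782 = 1564
  O=O: 5 × 513 = 2565
  Σ(broken) = 8157 kJ
Bonds formed (products):
  C=O: 8 × 782 = 6256
  O–H: 8 × 454 = 3632
  Σ(formed) = 9888 kJ
ΔH = Σ(broken) − Σ(formed) = 8157 − 9888 = −1731 kJ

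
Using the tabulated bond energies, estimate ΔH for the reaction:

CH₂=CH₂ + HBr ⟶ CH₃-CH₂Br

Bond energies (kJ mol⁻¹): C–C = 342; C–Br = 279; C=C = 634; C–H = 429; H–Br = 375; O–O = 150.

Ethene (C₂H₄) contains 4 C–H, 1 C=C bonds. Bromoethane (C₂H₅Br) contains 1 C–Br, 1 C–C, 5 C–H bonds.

ΔH ≈ −41 kJ

Bonds broken (reactants):
  C–H: 4 × 429 = 1716
  C=C: 1 × 634 = 634
  H–Br: 1 × 375 = 375
  Σ(broken) = 2725 kJ
Bonds formed (products):
  C–Br: 1 × 279 = 279
  C–C: 1 × 342 = 342
  C–H: 5 × 429 = 2145
  Σ(formed) = 2766 kJ
ΔH = Σ(broken) − Σ(formed) = 2725 − 2766 = −41 kJ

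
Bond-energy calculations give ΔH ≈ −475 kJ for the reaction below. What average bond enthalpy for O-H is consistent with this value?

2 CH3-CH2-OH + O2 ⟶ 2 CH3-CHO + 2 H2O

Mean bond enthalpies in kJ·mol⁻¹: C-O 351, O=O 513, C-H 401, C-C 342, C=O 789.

Let D be the O-H bond energy.
Σ(broken) = 2×342 + 10×401 + 2×351 + 2×D + 1×513 = 5909 + 2D
Σ(formed) = 2×342 + 8×401 + 2×789 + 4×D = 5470 + 4D
ΔH = Σ(broken) − Σ(formed) = (5909 + 2D) − (5470 + 4D) = +439 − 2D
Setting this equal to −475 kJ gives 2D = 914, so D = 457 kJ/mol.

D(O-H) ≈ 457 kJ/mol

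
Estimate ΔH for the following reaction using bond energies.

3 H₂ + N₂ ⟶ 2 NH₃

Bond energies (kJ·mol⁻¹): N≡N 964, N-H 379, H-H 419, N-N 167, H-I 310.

Bonds broken (reactants):
  H-H: 3 × 419 = 1257
  N≡N: 1 × 964 = 964
  Σ(broken) = 2221 kJ
Bonds formed (products):
  N-H: 6 × 379 = 2274
  Σ(formed) = 2274 kJ
ΔH = Σ(broken) − Σ(formed) = 2221 − 2274 = −53 kJ

ΔH ≈ −53 kJ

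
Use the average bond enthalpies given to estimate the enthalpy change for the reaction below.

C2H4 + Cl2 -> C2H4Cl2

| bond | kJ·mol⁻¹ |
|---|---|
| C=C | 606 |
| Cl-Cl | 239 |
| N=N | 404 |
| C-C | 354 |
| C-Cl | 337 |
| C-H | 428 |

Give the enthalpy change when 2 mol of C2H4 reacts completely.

Bonds broken (reactants):
  C-H: 4 × 428 = 1712
  C=C: 1 × 606 = 606
  Cl-Cl: 1 × 239 = 239
  Σ(broken) = 2557 kJ
Bonds formed (products):
  C-C: 1 × 354 = 354
  C-Cl: 2 × 337 = 674
  C-H: 4 × 428 = 1712
  Σ(formed) = 2740 kJ
ΔH = Σ(broken) − Σ(formed) = 2557 − 2740 = −183 kJ
For 2× the reaction as written: 2 × (−183) = −366 kJ

ΔH = −366 kJ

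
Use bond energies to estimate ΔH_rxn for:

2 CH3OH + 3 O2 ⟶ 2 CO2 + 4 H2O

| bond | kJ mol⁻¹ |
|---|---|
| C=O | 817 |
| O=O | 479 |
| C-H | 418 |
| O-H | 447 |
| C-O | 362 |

Bonds broken (reactants):
  C-H: 6 × 418 = 2508
  C-O: 2 × 362 = 724
  O-H: 2 × 447 = 894
  O=O: 3 × 479 = 1437
  Σ(broken) = 5563 kJ
Bonds formed (products):
  C=O: 4 × 817 = 3268
  O-H: 8 × 447 = 3576
  Σ(formed) = 6844 kJ
ΔH = Σ(broken) − Σ(formed) = 5563 − 6844 = −1281 kJ

ΔH ≈ −1281 kJ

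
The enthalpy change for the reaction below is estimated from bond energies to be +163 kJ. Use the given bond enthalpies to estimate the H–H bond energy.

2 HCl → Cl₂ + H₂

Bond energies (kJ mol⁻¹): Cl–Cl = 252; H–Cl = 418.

Let D be the H–H bond energy.
Σ(broken) = 2×418 = 836
Σ(formed) = 1×252 + 1×D = 252 + D
ΔH = Σ(broken) − Σ(formed) = (836) − (252 + D) = +584 − D
Setting this equal to +163 kJ gives D = 421 kJ/mol.

D(H–H) ≈ 421 kJ/mol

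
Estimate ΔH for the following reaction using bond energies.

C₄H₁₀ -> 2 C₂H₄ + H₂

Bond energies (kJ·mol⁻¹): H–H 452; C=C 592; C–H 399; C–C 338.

ΔH ≈ +176 kJ

Bonds broken (reactants):
  C–C: 3 × 338 = 1014
  C–H: 10 × 399 = 3990
  Σ(broken) = 5004 kJ
Bonds formed (products):
  C–H: 8 × 399 = 3192
  C=C: 2 × 592 = 1184
  H–H: 1 × 452 = 452
  Σ(formed) = 4828 kJ
ΔH = Σ(broken) − Σ(formed) = 5004 − 4828 = +176 kJ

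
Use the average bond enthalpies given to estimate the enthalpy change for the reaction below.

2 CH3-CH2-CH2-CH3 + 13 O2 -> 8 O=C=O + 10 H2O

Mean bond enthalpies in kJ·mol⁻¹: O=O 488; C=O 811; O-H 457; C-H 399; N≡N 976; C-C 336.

Bonds broken (reactants):
  C-C: 6 × 336 = 2016
  C-H: 20 × 399 = 7980
  O=O: 13 × 488 = 6344
  Σ(broken) = 16340 kJ
Bonds formed (products):
  C=O: 16 × 811 = 12976
  O-H: 20 × 457 = 9140
  Σ(formed) = 22116 kJ
ΔH = Σ(broken) − Σ(formed) = 16340 − 22116 = −5776 kJ

ΔH ≈ −5776 kJ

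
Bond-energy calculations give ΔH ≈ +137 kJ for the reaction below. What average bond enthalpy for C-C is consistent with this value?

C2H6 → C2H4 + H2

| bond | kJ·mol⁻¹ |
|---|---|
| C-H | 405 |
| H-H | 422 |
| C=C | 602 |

D(C-C) ≈ 351 kJ/mol

Let D be the C-C bond energy.
Σ(broken) = 1×D + 6×405 = 2430 + D
Σ(formed) = 4×405 + 1×602 + 1×422 = 2644
ΔH = Σ(broken) − Σ(formed) = (2430 + D) − (2644) = −214 + D
Setting this equal to +137 kJ gives D = 351 kJ/mol.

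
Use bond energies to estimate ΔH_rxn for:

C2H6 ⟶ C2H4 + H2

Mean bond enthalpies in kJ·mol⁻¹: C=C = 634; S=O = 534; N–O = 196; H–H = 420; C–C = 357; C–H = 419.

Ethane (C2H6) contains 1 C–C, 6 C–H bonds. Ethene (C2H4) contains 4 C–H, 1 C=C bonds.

Bonds broken (reactants):
  C–C: 1 × 357 = 357
  C–H: 6 × 419 = 2514
  Σ(broken) = 2871 kJ
Bonds formed (products):
  C–H: 4 × 419 = 1676
  C=C: 1 × 634 = 634
  H–H: 1 × 420 = 420
  Σ(formed) = 2730 kJ
ΔH = Σ(broken) − Σ(formed) = 2871 − 2730 = +141 kJ

ΔH ≈ +141 kJ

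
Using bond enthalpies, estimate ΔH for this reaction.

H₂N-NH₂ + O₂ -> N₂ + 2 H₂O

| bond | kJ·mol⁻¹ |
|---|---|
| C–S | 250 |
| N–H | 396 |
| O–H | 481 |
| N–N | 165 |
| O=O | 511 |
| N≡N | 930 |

ΔH ≈ −594 kJ

Bonds broken (reactants):
  N–H: 4 × 396 = 1584
  N–N: 1 × 165 = 165
  O=O: 1 × 511 = 511
  Σ(broken) = 2260 kJ
Bonds formed (products):
  N≡N: 1 × 930 = 930
  O–H: 4 × 481 = 1924
  Σ(formed) = 2854 kJ
ΔH = Σ(broken) − Σ(formed) = 2260 − 2854 = −594 kJ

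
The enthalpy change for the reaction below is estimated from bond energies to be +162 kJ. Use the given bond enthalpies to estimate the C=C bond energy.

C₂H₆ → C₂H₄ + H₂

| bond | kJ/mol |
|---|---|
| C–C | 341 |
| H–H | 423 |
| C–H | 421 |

Let D be the C=C bond energy.
Σ(broken) = 1×341 + 6×421 = 2867
Σ(formed) = 4×421 + 1×D + 1×423 = 2107 + D
ΔH = Σ(broken) − Σ(formed) = (2867) − (2107 + D) = +760 − D
Setting this equal to +162 kJ gives D = 598 kJ/mol.

D(C=C) ≈ 598 kJ/mol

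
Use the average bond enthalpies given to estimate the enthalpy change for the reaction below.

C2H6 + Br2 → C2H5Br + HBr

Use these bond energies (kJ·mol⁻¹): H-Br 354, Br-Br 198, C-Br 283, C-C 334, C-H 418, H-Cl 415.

ΔH ≈ −21 kJ

Bonds broken (reactants):
  Br-Br: 1 × 198 = 198
  C-C: 1 × 334 = 334
  C-H: 6 × 418 = 2508
  Σ(broken) = 3040 kJ
Bonds formed (products):
  C-Br: 1 × 283 = 283
  C-C: 1 × 334 = 334
  C-H: 5 × 418 = 2090
  H-Br: 1 × 354 = 354
  Σ(formed) = 3061 kJ
ΔH = Σ(broken) − Σ(formed) = 3040 − 3061 = −21 kJ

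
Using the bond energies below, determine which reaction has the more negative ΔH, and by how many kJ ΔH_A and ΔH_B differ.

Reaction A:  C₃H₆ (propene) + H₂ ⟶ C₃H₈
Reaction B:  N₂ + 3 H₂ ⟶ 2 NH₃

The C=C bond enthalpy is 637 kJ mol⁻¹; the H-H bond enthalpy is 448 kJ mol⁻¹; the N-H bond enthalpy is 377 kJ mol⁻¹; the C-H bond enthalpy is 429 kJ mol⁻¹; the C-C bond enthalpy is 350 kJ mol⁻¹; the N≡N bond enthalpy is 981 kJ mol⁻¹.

Reaction A:
  Bonds broken (reactants):
    C-C: 1 × 350 = 350
    C-H: 6 × 429 = 2574
    C=C: 1 × 637 = 637
    H-H: 1 × 448 = 448
    Σ(broken) = 4009 kJ
  Bonds formed (products):
    C-C: 2 × 350 = 700
    C-H: 8 × 429 = 3432
    Σ(formed) = 4132 kJ
  ΔH_A = 4009 − 4132 = −123 kJ
Reaction B:
  Bonds broken (reactants):
    H-H: 3 × 448 = 1344
    N≡N: 1 × 981 = 981
    Σ(broken) = 2325 kJ
  Bonds formed (products):
    N-H: 6 × 377 = 2262
    Σ(formed) = 2262 kJ
  ΔH_B = 2325 − 2262 = +63 kJ
ΔH_A − ΔH_B = −186 kJ, so reaction A has the more negative ΔH; |ΔH_A − ΔH_B| = 186 kJ.

Reaction A, by 186 kJ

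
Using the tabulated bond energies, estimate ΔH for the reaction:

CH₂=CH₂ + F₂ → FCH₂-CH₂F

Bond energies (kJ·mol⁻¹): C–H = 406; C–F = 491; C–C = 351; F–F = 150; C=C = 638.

Bonds broken (reactants):
  C–H: 4 × 406 = 1624
  C=C: 1 × 638 = 638
  F–F: 1 × 150 = 150
  Σ(broken) = 2412 kJ
Bonds formed (products):
  C–C: 1 × 351 = 351
  C–F: 2 × 491 = 982
  C–H: 4 × 406 = 1624
  Σ(formed) = 2957 kJ
ΔH = Σ(broken) − Σ(formed) = 2412 − 2957 = −545 kJ

ΔH ≈ −545 kJ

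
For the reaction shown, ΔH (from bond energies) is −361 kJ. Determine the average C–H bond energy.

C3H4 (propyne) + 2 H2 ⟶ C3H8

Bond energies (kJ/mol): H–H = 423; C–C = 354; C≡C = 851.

Let D be the C–H bond energy.
Σ(broken) = 1×851 + 1×354 + 4×D + 2×423 = 2051 + 4D
Σ(formed) = 2×354 + 8×D = 708 + 8D
ΔH = Σ(broken) − Σ(formed) = (2051 + 4D) − (708 + 8D) = +1343 − 4D
Setting this equal to −361 kJ gives 4D = 1704, so D = 426 kJ/mol.

D(C–H) ≈ 426 kJ/mol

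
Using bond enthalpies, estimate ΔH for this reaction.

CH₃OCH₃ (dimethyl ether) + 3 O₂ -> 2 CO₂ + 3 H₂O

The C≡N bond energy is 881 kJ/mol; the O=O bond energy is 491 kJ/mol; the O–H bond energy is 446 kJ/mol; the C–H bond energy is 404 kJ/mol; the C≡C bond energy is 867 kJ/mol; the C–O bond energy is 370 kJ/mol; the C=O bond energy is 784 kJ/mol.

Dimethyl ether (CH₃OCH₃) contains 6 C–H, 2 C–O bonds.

Bonds broken (reactants):
  C–H: 6 × 404 = 2424
  C–O: 2 × 370 = 740
  O=O: 3 × 491 = 1473
  Σ(broken) = 4637 kJ
Bonds formed (products):
  C=O: 4 × 784 = 3136
  O–H: 6 × 446 = 2676
  Σ(formed) = 5812 kJ
ΔH = Σ(broken) − Σ(formed) = 4637 − 5812 = −1175 kJ

ΔH ≈ −1175 kJ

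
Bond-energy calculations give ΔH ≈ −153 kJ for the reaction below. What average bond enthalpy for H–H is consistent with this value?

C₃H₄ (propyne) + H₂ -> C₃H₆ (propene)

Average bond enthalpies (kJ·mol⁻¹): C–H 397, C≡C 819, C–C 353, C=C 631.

D(H–H) ≈ 453 kJ/mol

Let D be the H–H bond energy.
Σ(broken) = 1×819 + 1×353 + 4×397 + 1×D = 2760 + D
Σ(formed) = 1×353 + 6×397 + 1×631 = 3366
ΔH = Σ(broken) − Σ(formed) = (2760 + D) − (3366) = −606 + D
Setting this equal to −153 kJ gives D = 453 kJ/mol.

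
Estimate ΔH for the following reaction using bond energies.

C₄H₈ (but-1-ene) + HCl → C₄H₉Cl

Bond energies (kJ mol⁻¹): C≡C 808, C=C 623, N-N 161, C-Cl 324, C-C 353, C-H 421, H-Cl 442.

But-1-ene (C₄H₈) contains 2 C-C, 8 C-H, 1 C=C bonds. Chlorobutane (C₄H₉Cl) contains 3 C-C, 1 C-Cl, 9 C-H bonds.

Bonds broken (reactants):
  C-C: 2 × 353 = 706
  C-H: 8 × 421 = 3368
  C=C: 1 × 623 = 623
  H-Cl: 1 × 442 = 442
  Σ(broken) = 5139 kJ
Bonds formed (products):
  C-C: 3 × 353 = 1059
  C-Cl: 1 × 324 = 324
  C-H: 9 × 421 = 3789
  Σ(formed) = 5172 kJ
ΔH = Σ(broken) − Σ(formed) = 5139 − 5172 = −33 kJ

ΔH ≈ −33 kJ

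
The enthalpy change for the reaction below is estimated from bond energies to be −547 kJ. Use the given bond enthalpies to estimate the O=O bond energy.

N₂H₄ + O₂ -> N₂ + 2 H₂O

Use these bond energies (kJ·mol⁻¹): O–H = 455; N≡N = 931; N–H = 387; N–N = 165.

D(O=O) ≈ 491 kJ/mol

Let D be the O=O bond energy.
Σ(broken) = 4×387 + 1×165 + 1×D = 1713 + D
Σ(formed) = 1×931 + 4×455 = 2751
ΔH = Σ(broken) − Σ(formed) = (1713 + D) − (2751) = −1038 + D
Setting this equal to −547 kJ gives D = 491 kJ/mol.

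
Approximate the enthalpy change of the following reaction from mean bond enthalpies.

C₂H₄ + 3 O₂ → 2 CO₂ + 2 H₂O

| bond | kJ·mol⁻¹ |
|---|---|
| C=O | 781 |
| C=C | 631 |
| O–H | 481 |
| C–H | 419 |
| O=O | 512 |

ΔH ≈ −1205 kJ

Bonds broken (reactants):
  C–H: 4 × 419 = 1676
  C=C: 1 × 631 = 631
  O=O: 3 × 512 = 1536
  Σ(broken) = 3843 kJ
Bonds formed (products):
  C=O: 4 × 781 = 3124
  O–H: 4 × 481 = 1924
  Σ(formed) = 5048 kJ
ΔH = Σ(broken) − Σ(formed) = 3843 − 5048 = −1205 kJ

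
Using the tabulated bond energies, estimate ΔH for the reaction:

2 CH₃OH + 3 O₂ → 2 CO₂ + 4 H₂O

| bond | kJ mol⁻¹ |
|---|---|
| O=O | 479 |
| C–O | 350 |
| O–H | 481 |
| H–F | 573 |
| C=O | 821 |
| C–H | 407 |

ΔH ≈ −1591 kJ

Bonds broken (reactants):
  C–H: 6 × 407 = 2442
  C–O: 2 × 350 = 700
  O–H: 2 × 481 = 962
  O=O: 3 × 479 = 1437
  Σ(broken) = 5541 kJ
Bonds formed (products):
  C=O: 4 × 821 = 3284
  O–H: 8 × 481 = 3848
  Σ(formed) = 7132 kJ
ΔH = Σ(broken) − Σ(formed) = 5541 − 7132 = −1591 kJ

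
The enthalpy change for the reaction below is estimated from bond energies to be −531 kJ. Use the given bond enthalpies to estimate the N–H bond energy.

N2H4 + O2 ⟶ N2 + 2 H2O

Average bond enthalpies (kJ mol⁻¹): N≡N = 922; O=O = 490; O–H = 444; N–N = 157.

Let D be the N–H bond energy.
Σ(broken) = 4×D + 1×157 + 1×490 = 647 + 4D
Σ(formed) = 1×922 + 4×444 = 2698
ΔH = Σ(broken) − Σ(formed) = (647 + 4D) − (2698) = −2051 + 4D
Setting this equal to −531 kJ gives 4D = 1520, so D = 380 kJ/mol.

D(N–H) ≈ 380 kJ/mol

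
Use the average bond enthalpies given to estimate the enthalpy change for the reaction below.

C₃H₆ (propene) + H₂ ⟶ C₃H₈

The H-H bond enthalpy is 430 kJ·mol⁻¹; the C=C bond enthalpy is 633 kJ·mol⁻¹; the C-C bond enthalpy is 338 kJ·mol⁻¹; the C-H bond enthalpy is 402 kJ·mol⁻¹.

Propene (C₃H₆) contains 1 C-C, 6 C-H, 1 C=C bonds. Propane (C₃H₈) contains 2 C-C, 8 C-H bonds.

ΔH ≈ −79 kJ

Bonds broken (reactants):
  C-C: 1 × 338 = 338
  C-H: 6 × 402 = 2412
  C=C: 1 × 633 = 633
  H-H: 1 × 430 = 430
  Σ(broken) = 3813 kJ
Bonds formed (products):
  C-C: 2 × 338 = 676
  C-H: 8 × 402 = 3216
  Σ(formed) = 3892 kJ
ΔH = Σ(broken) − Σ(formed) = 3813 − 3892 = −79 kJ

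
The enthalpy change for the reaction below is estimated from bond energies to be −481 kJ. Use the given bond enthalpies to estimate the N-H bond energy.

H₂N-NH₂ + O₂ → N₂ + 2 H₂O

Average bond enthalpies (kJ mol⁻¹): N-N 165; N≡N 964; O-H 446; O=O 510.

Let D be the N-H bond energy.
Σ(broken) = 4×D + 1×165 + 1×510 = 675 + 4D
Σ(formed) = 1×964 + 4×446 = 2748
ΔH = Σ(broken) − Σ(formed) = (675 + 4D) − (2748) = −2073 + 4D
Setting this equal to −481 kJ gives 4D = 1592, so D = 398 kJ/mol.

D(N-H) ≈ 398 kJ/mol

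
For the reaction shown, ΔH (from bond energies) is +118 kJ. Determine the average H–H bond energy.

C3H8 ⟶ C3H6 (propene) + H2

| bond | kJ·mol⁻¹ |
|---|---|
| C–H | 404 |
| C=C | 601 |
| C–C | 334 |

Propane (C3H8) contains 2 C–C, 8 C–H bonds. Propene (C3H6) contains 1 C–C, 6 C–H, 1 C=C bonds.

D(H–H) ≈ 423 kJ/mol

Let D be the H–H bond energy.
Σ(broken) = 2×334 + 8×404 = 3900
Σ(formed) = 1×334 + 6×404 + 1×601 + 1×D = 3359 + D
ΔH = Σ(broken) − Σ(formed) = (3900) − (3359 + D) = +541 − D
Setting this equal to +118 kJ gives D = 423 kJ/mol.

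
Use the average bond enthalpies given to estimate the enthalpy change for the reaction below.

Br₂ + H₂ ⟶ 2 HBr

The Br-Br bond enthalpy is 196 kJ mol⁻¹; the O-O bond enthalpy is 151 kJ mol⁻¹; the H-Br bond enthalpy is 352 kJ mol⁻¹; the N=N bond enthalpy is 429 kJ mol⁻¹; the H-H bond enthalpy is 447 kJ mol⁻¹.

Bonds broken (reactants):
  Br-Br: 1 × 196 = 196
  H-H: 1 × 447 = 447
  Σ(broken) = 643 kJ
Bonds formed (products):
  H-Br: 2 × 352 = 704
  Σ(formed) = 704 kJ
ΔH = Σ(broken) − Σ(formed) = 643 − 704 = −61 kJ

ΔH ≈ −61 kJ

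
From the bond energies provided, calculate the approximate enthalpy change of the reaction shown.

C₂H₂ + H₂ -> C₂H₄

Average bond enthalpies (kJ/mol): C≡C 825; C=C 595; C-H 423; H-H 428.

ΔH ≈ −188 kJ

Bonds broken (reactants):
  C≡C: 1 × 825 = 825
  C-H: 2 × 423 = 846
  H-H: 1 × 428 = 428
  Σ(broken) = 2099 kJ
Bonds formed (products):
  C-H: 4 × 423 = 1692
  C=C: 1 × 595 = 595
  Σ(formed) = 2287 kJ
ΔH = Σ(broken) − Σ(formed) = 2099 − 2287 = −188 kJ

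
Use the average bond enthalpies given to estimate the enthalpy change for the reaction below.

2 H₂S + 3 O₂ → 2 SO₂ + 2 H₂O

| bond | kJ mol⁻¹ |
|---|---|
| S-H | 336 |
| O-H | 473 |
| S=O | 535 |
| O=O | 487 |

ΔH ≈ −1227 kJ

Bonds broken (reactants):
  O=O: 3 × 487 = 1461
  S-H: 4 × 336 = 1344
  Σ(broken) = 2805 kJ
Bonds formed (products):
  O-H: 4 × 473 = 1892
  S=O: 4 × 535 = 2140
  Σ(formed) = 4032 kJ
ΔH = Σ(broken) − Σ(formed) = 2805 − 4032 = −1227 kJ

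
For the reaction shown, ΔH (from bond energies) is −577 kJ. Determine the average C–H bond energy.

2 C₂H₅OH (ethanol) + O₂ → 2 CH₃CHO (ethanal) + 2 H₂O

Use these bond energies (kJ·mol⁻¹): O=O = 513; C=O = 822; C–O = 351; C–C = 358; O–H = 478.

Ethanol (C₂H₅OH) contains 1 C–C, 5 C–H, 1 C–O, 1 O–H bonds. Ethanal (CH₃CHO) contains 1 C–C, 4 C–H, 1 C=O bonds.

Let D be the C–H bond energy.
Σ(broken) = 2×358 + 10×D + 2×351 + 2×478 + 1×513 = 2887 + 10D
Σ(formed) = 2×358 + 8×D + 2×822 + 4×478 = 4272 + 8D
ΔH = Σ(broken) − Σ(formed) = (2887 + 10D) − (4272 + 8D) = −1385 + 2D
Setting this equal to −577 kJ gives 2D = 808, so D = 404 kJ/mol.

D(C–H) ≈ 404 kJ/mol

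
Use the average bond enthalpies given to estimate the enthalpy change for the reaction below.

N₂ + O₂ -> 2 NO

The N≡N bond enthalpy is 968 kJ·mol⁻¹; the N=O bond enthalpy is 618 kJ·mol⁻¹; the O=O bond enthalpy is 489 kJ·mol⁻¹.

Bonds broken (reactants):
  N≡N: 1 × 968 = 968
  O=O: 1 × 489 = 489
  Σ(broken) = 1457 kJ
Bonds formed (products):
  N=O: 2 × 618 = 1236
  Σ(formed) = 1236 kJ
ΔH = Σ(broken) − Σ(formed) = 1457 − 1236 = +221 kJ

ΔH ≈ +221 kJ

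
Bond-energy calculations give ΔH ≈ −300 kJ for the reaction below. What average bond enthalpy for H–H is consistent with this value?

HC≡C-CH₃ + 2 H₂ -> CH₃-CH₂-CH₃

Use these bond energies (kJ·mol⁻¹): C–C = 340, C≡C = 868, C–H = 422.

Let D be the H–H bond energy.
Σ(broken) = 1×868 + 1×340 + 4×422 + 2×D = 2896 + 2D
Σ(formed) = 2×340 + 8×422 = 4056
ΔH = Σ(broken) − Σ(formed) = (2896 + 2D) − (4056) = −1160 + 2D
Setting this equal to −300 kJ gives 2D = 860, so D = 430 kJ/mol.

D(H–H) ≈ 430 kJ/mol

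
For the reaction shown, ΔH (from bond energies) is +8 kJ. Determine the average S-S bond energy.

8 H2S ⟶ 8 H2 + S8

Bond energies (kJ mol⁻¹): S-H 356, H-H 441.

Let D be the S-S bond energy.
Σ(broken) = 16×356 = 5696
Σ(formed) = 8×441 + 8×D = 3528 + 8D
ΔH = Σ(broken) − Σ(formed) = (5696) − (3528 + 8D) = +2168 − 8D
Setting this equal to +8 kJ gives 8D = 2160, so D = 270 kJ/mol.

D(S-S) ≈ 270 kJ/mol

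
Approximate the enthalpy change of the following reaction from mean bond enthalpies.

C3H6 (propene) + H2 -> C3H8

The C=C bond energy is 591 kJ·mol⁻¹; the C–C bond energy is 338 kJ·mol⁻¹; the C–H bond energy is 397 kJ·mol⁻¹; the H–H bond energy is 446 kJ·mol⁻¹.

ΔH ≈ −95 kJ

Bonds broken (reactants):
  C–C: 1 × 338 = 338
  C–H: 6 × 397 = 2382
  C=C: 1 × 591 = 591
  H–H: 1 × 446 = 446
  Σ(broken) = 3757 kJ
Bonds formed (products):
  C–C: 2 × 338 = 676
  C–H: 8 × 397 = 3176
  Σ(formed) = 3852 kJ
ΔH = Σ(broken) − Σ(formed) = 3757 − 3852 = −95 kJ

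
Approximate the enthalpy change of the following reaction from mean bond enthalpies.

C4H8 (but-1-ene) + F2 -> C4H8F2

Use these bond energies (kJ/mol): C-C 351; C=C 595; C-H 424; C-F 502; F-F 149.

ΔH ≈ −611 kJ

Bonds broken (reactants):
  C-C: 2 × 351 = 702
  C-H: 8 × 424 = 3392
  C=C: 1 × 595 = 595
  F-F: 1 × 149 = 149
  Σ(broken) = 4838 kJ
Bonds formed (products):
  C-C: 3 × 351 = 1053
  C-F: 2 × 502 = 1004
  C-H: 8 × 424 = 3392
  Σ(formed) = 5449 kJ
ΔH = Σ(broken) − Σ(formed) = 4838 − 5449 = −611 kJ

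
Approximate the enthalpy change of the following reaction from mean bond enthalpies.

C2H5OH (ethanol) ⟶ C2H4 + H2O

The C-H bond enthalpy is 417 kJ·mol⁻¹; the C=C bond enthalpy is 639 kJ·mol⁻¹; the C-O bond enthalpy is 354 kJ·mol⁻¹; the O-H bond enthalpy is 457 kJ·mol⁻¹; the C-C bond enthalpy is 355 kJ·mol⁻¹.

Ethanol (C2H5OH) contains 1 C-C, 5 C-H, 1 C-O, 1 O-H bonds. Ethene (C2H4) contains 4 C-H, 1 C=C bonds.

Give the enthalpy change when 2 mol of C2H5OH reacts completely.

Bonds broken (reactants):
  C-C: 1 × 355 = 355
  C-H: 5 × 417 = 2085
  C-O: 1 × 354 = 354
  O-H: 1 × 457 = 457
  Σ(broken) = 3251 kJ
Bonds formed (products):
  C-H: 4 × 417 = 1668
  C=C: 1 × 639 = 639
  O-H: 2 × 457 = 914
  Σ(formed) = 3221 kJ
ΔH = Σ(broken) − Σ(formed) = 3251 − 3221 = +30 kJ
For 2× the reaction as written: 2 × (+30) = +60 kJ

ΔH = +60 kJ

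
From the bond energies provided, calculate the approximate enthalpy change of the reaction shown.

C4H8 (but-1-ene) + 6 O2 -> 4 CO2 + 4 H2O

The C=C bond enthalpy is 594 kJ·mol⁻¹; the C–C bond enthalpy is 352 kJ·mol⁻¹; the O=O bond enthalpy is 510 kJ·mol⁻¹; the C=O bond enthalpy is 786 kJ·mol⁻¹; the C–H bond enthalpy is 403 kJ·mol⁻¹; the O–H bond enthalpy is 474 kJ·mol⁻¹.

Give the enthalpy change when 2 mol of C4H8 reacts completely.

ΔH = −4996 kJ

Bonds broken (reactants):
  C–C: 2 × 352 = 704
  C–H: 8 × 403 = 3224
  C=C: 1 × 594 = 594
  O=O: 6 × 510 = 3060
  Σ(broken) = 7582 kJ
Bonds formed (products):
  C=O: 8 × 786 = 6288
  O–H: 8 × 474 = 3792
  Σ(formed) = 10080 kJ
ΔH = Σ(broken) − Σ(formed) = 7582 − 10080 = −2498 kJ
For 2× the reaction as written: 2 × (−2498) = −4996 kJ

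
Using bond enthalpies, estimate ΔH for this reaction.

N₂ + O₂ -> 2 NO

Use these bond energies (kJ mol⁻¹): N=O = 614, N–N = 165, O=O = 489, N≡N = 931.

Bonds broken (reactants):
  N≡N: 1 × 931 = 931
  O=O: 1 × 489 = 489
  Σ(broken) = 1420 kJ
Bonds formed (products):
  N=O: 2 × 614 = 1228
  Σ(formed) = 1228 kJ
ΔH = Σ(broken) − Σ(formed) = 1420 − 1228 = +192 kJ

ΔH ≈ +192 kJ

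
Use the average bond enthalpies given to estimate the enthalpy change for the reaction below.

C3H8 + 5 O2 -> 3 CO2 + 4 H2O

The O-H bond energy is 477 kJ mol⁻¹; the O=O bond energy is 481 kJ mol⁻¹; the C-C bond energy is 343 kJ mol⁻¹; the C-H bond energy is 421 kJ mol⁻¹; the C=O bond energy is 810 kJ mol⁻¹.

ΔH ≈ −2217 kJ

Bonds broken (reactants):
  C-C: 2 × 343 = 686
  C-H: 8 × 421 = 3368
  O=O: 5 × 481 = 2405
  Σ(broken) = 6459 kJ
Bonds formed (products):
  C=O: 6 × 810 = 4860
  O-H: 8 × 477 = 3816
  Σ(formed) = 8676 kJ
ΔH = Σ(broken) − Σ(formed) = 6459 − 8676 = −2217 kJ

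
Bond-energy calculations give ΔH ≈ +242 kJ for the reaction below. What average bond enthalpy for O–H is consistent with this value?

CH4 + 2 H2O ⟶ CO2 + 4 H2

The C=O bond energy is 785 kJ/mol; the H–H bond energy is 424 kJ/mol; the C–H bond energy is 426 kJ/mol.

Let D be the O–H bond energy.
Σ(broken) = 4×426 + 4×D = 1704 + 4D
Σ(formed) = 2×785 + 4×424 = 3266
ΔH = Σ(broken) − Σ(formed) = (1704 + 4D) − (3266) = −1562 + 4D
Setting this equal to +242 kJ gives 4D = 1804, so D = 451 kJ/mol.

D(O–H) ≈ 451 kJ/mol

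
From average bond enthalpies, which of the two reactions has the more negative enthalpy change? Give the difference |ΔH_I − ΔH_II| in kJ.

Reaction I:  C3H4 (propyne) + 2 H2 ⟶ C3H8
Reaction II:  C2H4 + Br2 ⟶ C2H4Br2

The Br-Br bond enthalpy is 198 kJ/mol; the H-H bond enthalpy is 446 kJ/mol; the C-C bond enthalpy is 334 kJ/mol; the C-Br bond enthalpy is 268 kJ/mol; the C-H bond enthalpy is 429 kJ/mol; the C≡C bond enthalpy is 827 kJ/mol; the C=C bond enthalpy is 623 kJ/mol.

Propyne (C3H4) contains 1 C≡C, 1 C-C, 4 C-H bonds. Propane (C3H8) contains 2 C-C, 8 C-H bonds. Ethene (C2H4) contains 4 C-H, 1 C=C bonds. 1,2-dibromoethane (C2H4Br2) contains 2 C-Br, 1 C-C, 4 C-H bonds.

Reaction I:
  Bonds broken (reactants):
    C≡C: 1 × 827 = 827
    C-C: 1 × 334 = 334
    C-H: 4 × 429 = 1716
    H-H: 2 × 446 = 892
    Σ(broken) = 3769 kJ
  Bonds formed (products):
    C-C: 2 × 334 = 668
    C-H: 8 × 429 = 3432
    Σ(formed) = 4100 kJ
  ΔH_I = 3769 − 4100 = −331 kJ
Reaction II:
  Bonds broken (reactants):
    Br-Br: 1 × 198 = 198
    C-H: 4 × 429 = 1716
    C=C: 1 × 623 = 623
    Σ(broken) = 2537 kJ
  Bonds formed (products):
    C-Br: 2 × 268 = 536
    C-C: 1 × 334 = 334
    C-H: 4 × 429 = 1716
    Σ(formed) = 2586 kJ
  ΔH_II = 2537 − 2586 = −49 kJ
ΔH_I − ΔH_II = −282 kJ, so reaction I has the more negative ΔH; |ΔH_I − ΔH_II| = 282 kJ.

Reaction I, by 282 kJ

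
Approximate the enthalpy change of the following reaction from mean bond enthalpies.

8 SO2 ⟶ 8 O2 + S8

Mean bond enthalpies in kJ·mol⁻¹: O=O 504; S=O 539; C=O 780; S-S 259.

ΔH ≈ +2520 kJ

Bonds broken (reactants):
  S=O: 16 × 539 = 8624
  Σ(broken) = 8624 kJ
Bonds formed (products):
  O=O: 8 × 504 = 4032
  S-S: 8 × 259 = 2072
  Σ(formed) = 6104 kJ
ΔH = Σ(broken) − Σ(formed) = 8624 − 6104 = +2520 kJ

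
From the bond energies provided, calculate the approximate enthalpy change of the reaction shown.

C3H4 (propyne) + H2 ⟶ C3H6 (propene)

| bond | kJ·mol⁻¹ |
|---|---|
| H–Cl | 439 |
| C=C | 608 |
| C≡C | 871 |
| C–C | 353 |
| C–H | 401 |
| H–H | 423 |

ΔH ≈ −116 kJ

Bonds broken (reactants):
  C≡C: 1 × 871 = 871
  C–C: 1 × 353 = 353
  C–H: 4 × 401 = 1604
  H–H: 1 × 423 = 423
  Σ(broken) = 3251 kJ
Bonds formed (products):
  C–C: 1 × 353 = 353
  C–H: 6 × 401 = 2406
  C=C: 1 × 608 = 608
  Σ(formed) = 3367 kJ
ΔH = Σ(broken) − Σ(formed) = 3251 − 3367 = −116 kJ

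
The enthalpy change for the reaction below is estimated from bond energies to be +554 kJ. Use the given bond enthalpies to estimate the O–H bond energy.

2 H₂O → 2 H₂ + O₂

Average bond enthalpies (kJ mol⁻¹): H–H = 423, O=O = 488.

D(O–H) ≈ 472 kJ/mol

Let D be the O–H bond energy.
Σ(broken) = 4×D = 4D
Σ(formed) = 2×423 + 1×488 = 1334
ΔH = Σ(broken) − Σ(formed) = (4D) − (1334) = −1334 + 4D
Setting this equal to +554 kJ gives 4D = 1888, so D = 472 kJ/mol.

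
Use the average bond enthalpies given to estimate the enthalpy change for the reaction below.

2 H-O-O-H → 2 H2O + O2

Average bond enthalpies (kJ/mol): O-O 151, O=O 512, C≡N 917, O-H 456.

Bonds broken (reactants):
  O-H: 4 × 456 = 1824
  O-O: 2 × 151 = 302
  Σ(broken) = 2126 kJ
Bonds formed (products):
  O-H: 4 × 456 = 1824
  O=O: 1 × 512 = 512
  Σ(formed) = 2336 kJ
ΔH = Σ(broken) − Σ(formed) = 2126 − 2336 = −210 kJ

ΔH ≈ −210 kJ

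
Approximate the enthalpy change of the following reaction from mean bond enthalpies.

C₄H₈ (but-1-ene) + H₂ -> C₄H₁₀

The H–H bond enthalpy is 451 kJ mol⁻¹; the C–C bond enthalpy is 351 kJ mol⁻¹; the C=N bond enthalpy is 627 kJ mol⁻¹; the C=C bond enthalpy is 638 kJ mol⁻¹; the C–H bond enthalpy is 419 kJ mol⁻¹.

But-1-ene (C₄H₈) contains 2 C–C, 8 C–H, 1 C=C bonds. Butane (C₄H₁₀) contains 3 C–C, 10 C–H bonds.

ΔH ≈ −100 kJ

Bonds broken (reactants):
  C–C: 2 × 351 = 702
  C–H: 8 × 419 = 3352
  C=C: 1 × 638 = 638
  H–H: 1 × 451 = 451
  Σ(broken) = 5143 kJ
Bonds formed (products):
  C–C: 3 × 351 = 1053
  C–H: 10 × 419 = 4190
  Σ(formed) = 5243 kJ
ΔH = Σ(broken) − Σ(formed) = 5143 − 5243 = −100 kJ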